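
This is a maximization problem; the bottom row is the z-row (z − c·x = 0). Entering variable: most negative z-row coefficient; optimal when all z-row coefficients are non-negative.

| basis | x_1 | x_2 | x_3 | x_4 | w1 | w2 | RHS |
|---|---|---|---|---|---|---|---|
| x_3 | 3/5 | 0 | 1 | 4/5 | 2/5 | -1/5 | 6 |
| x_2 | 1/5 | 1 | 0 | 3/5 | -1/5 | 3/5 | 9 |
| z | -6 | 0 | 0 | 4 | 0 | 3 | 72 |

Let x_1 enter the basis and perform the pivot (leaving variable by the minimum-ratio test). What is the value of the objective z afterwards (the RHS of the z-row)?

132

Ratio test on column x_1 — row 1: 6/(3/5) = 10; row 2: 9/(1/5) = 45. Minimum is 10 at row 1 (x_3 leaves); pivot element 3/5.
Pivot on row 1; the z-row RHS becomes 72 − (-6)·10 = 132.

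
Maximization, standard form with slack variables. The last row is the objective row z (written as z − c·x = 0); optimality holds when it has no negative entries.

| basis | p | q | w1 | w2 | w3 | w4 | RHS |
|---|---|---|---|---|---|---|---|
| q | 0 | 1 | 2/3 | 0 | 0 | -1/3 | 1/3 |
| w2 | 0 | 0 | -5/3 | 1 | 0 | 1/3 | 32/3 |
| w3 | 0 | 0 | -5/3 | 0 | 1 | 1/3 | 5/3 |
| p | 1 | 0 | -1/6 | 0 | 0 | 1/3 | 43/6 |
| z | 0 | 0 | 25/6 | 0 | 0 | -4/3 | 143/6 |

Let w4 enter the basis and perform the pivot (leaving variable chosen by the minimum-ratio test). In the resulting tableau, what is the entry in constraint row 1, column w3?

1

Ratio test on column w4 — row 1: entry -1/3 ≤ 0; row 2: (32/3)/(1/3) = 32; row 3: (5/3)/(1/3) = 5; row 4: (43/6)/(1/3) = 43/2. Minimum is 5 at row 3 (w3 leaves); pivot element 1/3.
Divide row 3 by 1/3; eliminate column w4 from the other rows.
Row 1 update in column w3: 0 − (-1/3)·3 = 1.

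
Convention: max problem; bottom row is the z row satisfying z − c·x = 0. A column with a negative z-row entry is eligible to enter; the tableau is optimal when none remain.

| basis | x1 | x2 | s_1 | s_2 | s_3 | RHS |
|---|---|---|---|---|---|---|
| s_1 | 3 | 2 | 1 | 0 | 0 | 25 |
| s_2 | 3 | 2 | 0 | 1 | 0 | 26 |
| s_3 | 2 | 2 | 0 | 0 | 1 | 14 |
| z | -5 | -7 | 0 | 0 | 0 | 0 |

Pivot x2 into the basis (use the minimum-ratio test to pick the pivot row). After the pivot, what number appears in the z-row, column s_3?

7/2

Ratio test on column x2 — row 1: 25/2 = 25/2; row 2: 26/2 = 13; row 3: 14/2 = 7. Minimum is 7 at row 3 (s_3 leaves); pivot element 2.
Divide row 3 by 2; eliminate column x2 from the other rows.
z-row update in column s_3: 0 − (-7)·(1/2) = 7/2.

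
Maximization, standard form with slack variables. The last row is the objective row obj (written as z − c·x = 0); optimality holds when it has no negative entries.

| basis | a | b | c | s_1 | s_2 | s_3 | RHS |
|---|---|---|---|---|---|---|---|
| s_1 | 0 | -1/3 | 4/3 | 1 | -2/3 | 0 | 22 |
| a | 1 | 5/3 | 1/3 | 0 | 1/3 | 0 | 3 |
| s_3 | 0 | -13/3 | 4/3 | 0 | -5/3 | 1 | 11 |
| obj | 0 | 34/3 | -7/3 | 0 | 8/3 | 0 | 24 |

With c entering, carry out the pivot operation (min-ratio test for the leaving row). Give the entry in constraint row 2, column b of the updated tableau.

Ratio test on column c — row 1: 22/(4/3) = 33/2; row 2: 3/(1/3) = 9; row 3: 11/(4/3) = 33/4. Minimum is 33/4 at row 3 (s_3 leaves); pivot element 4/3.
Divide row 3 by 4/3; eliminate column c from the other rows.
Row 2 update in column b: 5/3 − (1/3)·(-13/4) = 11/4.

11/4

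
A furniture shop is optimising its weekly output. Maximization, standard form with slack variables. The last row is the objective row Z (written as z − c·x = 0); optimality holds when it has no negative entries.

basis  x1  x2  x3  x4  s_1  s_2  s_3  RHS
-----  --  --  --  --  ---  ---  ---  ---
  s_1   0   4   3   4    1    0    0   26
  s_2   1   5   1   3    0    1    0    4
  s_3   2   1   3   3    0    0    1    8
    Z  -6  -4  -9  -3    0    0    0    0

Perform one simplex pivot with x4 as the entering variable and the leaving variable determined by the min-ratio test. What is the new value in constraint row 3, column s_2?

-1

Ratio test on column x4 — row 1: 26/4 = 13/2; row 2: 4/3 = 4/3; row 3: 8/3 = 8/3. Minimum is 4/3 at row 2 (s_2 leaves); pivot element 3.
Divide row 2 by 3; eliminate column x4 from the other rows.
Row 3 update in column s_2: 0 − 3·(1/3) = -1.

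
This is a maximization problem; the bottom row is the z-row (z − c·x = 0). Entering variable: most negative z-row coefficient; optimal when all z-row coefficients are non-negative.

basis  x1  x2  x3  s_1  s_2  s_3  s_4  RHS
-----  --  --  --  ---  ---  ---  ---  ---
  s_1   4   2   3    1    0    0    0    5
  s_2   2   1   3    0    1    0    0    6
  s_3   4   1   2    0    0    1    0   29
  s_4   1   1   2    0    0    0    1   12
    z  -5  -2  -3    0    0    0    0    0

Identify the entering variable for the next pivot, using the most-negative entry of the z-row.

x1

Negative z-row entries: x1: -5, x2: -2, x3: -3.
The most negative is -5 in column x1, so x1 enters.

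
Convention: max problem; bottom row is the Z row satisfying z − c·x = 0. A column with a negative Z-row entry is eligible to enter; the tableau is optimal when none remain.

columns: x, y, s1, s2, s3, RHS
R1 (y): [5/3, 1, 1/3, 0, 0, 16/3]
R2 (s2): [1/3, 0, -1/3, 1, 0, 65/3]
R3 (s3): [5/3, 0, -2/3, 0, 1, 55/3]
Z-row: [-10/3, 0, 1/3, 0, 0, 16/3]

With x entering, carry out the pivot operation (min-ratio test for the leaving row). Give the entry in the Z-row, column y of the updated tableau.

2

Ratio test on column x — row 1: (16/3)/(5/3) = 16/5; row 2: (65/3)/(1/3) = 65; row 3: (55/3)/(5/3) = 11. Minimum is 16/5 at row 1 (y leaves); pivot element 5/3.
Divide row 1 by 5/3; eliminate column x from the other rows.
Z-row update in column y: 0 − (-10/3)·(3/5) = 2.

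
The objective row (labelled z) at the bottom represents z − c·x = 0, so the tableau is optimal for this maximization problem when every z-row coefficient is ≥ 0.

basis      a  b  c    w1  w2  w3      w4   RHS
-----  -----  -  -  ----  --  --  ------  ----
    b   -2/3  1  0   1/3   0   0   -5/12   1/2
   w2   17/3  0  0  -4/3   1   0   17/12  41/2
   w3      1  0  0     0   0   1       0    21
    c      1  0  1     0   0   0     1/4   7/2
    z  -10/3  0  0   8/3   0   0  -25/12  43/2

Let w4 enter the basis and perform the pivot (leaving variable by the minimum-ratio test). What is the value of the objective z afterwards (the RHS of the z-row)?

152/3

Ratio test on column w4 — row 1: entry -5/12 ≤ 0; row 2: (41/2)/(17/12) = 246/17; row 3: entry 0 ≤ 0; row 4: (7/2)/(1/4) = 14. Minimum is 14 at row 4 (c leaves); pivot element 1/4.
Pivot on row 4; the z-row RHS becomes 43/2 − (-25/12)·14 = 152/3.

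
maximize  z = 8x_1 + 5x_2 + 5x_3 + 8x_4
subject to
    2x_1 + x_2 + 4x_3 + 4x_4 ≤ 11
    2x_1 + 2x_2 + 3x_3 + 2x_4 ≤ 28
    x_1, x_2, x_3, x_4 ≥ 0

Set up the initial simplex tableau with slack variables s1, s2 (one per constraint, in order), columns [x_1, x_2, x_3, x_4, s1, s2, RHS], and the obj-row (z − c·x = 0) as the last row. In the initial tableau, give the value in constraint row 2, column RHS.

The RHS of constraint 2 is b_2 = 28.

28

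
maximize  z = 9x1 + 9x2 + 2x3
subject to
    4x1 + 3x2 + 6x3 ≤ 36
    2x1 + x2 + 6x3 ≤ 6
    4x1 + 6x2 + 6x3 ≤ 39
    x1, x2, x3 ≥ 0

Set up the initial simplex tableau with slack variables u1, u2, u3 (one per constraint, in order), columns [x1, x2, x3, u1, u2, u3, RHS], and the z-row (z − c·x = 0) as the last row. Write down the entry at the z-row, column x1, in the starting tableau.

-9

The z-row carries the negated objective coefficients: the x1 entry is -9.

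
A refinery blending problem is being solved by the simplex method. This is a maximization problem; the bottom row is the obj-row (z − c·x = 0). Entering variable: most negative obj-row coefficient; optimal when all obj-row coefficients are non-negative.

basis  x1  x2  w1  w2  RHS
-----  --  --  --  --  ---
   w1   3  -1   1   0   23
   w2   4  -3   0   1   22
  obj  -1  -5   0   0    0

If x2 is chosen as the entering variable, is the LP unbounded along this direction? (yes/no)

yes

Every constraint-row entry in column x2 is ≤ 0, so increasing x2 is unbounded.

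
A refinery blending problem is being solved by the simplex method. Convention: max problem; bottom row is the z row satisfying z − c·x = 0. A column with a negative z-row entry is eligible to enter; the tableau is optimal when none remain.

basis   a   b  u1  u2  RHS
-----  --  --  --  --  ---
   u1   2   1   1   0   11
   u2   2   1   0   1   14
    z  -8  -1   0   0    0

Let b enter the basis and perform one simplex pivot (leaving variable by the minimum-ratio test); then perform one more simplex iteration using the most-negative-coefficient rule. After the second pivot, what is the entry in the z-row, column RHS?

Ratio test on column b — row 1: 11/1 = 11; row 2: 14/1 = 14. Minimum is 11 at row 1 (u1 leaves); pivot element 1.
Divide row 1 by 1; eliminate column b from the other rows.
Second iteration: most negative z-row entry is -6 in column a, so a enters.
Ratio test on column a — row 1: 11/2 = 11/2; row 2: entry 0 ≤ 0. Minimum is 11/2 at row 1 (b leaves); pivot element 2.
Divide row 1 by 2; eliminate column a from the other rows.
After both pivots, the entry at the z-row, column RHS is 44.

44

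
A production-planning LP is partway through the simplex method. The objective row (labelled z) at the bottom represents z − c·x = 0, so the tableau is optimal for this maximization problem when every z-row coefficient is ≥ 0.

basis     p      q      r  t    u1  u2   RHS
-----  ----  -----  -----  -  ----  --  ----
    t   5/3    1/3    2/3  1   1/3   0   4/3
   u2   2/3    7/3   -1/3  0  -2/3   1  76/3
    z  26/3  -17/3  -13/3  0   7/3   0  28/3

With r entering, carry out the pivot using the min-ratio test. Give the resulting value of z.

Ratio test on column r — row 1: (4/3)/(2/3) = 2; row 2: entry -1/3 ≤ 0. Minimum is 2 at row 1 (t leaves); pivot element 2/3.
Pivot on row 1; the z-row RHS becomes 28/3 − (-13/3)·2 = 18.

18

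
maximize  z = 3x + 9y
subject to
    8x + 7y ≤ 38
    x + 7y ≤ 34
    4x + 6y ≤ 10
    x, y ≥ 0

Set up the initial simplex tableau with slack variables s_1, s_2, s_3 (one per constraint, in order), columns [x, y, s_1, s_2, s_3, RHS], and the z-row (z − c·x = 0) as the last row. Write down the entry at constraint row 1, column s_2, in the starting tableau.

0

Slack s_2 belongs to constraint 2; its column is the unit vector e_2, so the entry in row 1 is 0.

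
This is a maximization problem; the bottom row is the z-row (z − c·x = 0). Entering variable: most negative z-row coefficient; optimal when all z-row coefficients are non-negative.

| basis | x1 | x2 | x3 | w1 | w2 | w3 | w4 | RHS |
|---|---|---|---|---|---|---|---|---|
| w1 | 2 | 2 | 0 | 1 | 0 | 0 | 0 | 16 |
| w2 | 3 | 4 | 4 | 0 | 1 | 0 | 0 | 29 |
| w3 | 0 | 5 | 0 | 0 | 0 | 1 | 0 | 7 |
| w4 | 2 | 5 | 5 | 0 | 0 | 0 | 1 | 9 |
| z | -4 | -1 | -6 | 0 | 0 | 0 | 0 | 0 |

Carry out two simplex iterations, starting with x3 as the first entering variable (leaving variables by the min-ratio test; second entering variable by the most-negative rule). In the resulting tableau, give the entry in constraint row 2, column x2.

Ratio test on column x3 — row 1: entry 0 ≤ 0; row 2: 29/4 = 29/4; row 3: entry 0 ≤ 0; row 4: 9/5 = 9/5. Minimum is 9/5 at row 4 (w4 leaves); pivot element 5.
Divide row 4 by 5; eliminate column x3 from the other rows.
Second iteration: most negative z-row entry is -8/5 in column x1, so x1 enters.
Ratio test on column x1 — row 1: 16/2 = 8; row 2: (109/5)/(7/5) = 109/7; row 3: entry 0 ≤ 0; row 4: (9/5)/(2/5) = 9/2. Minimum is 9/2 at row 4 (x3 leaves); pivot element 2/5.
Divide row 4 by 2/5; eliminate column x1 from the other rows.
After both pivots, the entry at constraint row 2, column x2 is -7/2.

-7/2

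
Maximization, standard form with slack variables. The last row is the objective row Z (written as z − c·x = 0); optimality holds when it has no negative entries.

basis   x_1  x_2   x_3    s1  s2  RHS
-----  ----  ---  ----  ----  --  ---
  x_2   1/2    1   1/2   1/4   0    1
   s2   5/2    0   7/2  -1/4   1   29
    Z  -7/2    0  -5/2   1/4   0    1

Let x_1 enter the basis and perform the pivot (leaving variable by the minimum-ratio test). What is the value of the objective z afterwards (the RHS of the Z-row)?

8

Ratio test on column x_1 — row 1: 1/(1/2) = 2; row 2: 29/(5/2) = 58/5. Minimum is 2 at row 1 (x_2 leaves); pivot element 1/2.
Pivot on row 1; the Z-row RHS becomes 1 − (-7/2)·2 = 8.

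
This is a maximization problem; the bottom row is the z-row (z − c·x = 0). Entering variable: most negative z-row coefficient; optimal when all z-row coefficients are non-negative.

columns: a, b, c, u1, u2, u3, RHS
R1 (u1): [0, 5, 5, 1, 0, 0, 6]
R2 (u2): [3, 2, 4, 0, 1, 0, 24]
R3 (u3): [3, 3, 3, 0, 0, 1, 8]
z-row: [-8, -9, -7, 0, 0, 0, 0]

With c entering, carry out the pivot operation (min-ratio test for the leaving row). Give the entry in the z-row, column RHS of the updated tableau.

42/5

Ratio test on column c — row 1: 6/5 = 6/5; row 2: 24/4 = 6; row 3: 8/3 = 8/3. Minimum is 6/5 at row 1 (u1 leaves); pivot element 5.
Divide row 1 by 5; eliminate column c from the other rows.
z-row update in column RHS: 0 − (-7)·(6/5) = 42/5.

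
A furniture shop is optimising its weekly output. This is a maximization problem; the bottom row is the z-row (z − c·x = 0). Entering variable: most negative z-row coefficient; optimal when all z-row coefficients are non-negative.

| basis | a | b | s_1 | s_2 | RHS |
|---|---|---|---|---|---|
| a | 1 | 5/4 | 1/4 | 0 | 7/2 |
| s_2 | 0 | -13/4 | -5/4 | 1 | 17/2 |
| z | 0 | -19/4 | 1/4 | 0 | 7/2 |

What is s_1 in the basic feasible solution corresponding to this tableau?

s_1 is not in the basis, so in the current basic feasible solution s_1 = 0.

0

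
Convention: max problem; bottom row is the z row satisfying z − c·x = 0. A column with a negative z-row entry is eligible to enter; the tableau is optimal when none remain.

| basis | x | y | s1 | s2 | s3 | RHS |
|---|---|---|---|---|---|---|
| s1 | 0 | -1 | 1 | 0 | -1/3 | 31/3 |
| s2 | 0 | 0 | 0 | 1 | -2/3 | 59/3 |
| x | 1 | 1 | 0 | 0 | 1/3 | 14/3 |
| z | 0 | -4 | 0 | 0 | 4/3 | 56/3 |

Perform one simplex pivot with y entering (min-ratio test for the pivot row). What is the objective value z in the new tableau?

112/3

Ratio test on column y — row 1: entry -1 ≤ 0; row 2: entry 0 ≤ 0; row 3: (14/3)/1 = 14/3. Minimum is 14/3 at row 3 (x leaves); pivot element 1.
Pivot on row 3; the z-row RHS becomes 56/3 − (-4)·(14/3) = 112/3.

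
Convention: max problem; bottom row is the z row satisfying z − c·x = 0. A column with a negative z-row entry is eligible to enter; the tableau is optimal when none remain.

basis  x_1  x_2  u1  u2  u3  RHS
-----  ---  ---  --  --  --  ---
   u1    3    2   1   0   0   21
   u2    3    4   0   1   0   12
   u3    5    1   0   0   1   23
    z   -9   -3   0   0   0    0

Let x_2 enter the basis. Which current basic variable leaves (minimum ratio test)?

Column x_2 entries and ratios — u1: 21/2 = 21/2; u2: 12/4 = 3; u3: 23/1 = 23.
Smallest ratio is 3 in the row of u2, so u2 leaves.

u2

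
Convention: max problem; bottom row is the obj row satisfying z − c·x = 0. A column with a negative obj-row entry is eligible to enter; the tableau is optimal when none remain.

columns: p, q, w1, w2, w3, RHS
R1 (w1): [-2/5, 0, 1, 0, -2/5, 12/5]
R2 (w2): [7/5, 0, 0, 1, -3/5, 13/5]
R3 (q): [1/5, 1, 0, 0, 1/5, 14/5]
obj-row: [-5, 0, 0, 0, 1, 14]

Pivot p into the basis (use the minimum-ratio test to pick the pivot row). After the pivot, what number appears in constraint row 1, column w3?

Ratio test on column p — row 1: entry -2/5 ≤ 0; row 2: (13/5)/(7/5) = 13/7; row 3: (14/5)/(1/5) = 14. Minimum is 13/7 at row 2 (w2 leaves); pivot element 7/5.
Divide row 2 by 7/5; eliminate column p from the other rows.
Row 1 update in column w3: -2/5 − (-2/5)·(-3/7) = -4/7.

-4/7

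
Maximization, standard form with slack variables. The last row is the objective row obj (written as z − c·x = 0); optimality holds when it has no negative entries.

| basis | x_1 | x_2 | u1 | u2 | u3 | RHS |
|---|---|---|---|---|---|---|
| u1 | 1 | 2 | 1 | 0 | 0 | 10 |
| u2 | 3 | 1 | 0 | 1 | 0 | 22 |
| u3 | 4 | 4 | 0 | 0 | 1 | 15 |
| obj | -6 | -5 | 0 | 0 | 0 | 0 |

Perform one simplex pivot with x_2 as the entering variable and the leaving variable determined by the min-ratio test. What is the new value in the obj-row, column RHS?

75/4

Ratio test on column x_2 — row 1: 10/2 = 5; row 2: 22/1 = 22; row 3: 15/4 = 15/4. Minimum is 15/4 at row 3 (u3 leaves); pivot element 4.
Divide row 3 by 4; eliminate column x_2 from the other rows.
obj-row update in column RHS: 0 − (-5)·(15/4) = 75/4.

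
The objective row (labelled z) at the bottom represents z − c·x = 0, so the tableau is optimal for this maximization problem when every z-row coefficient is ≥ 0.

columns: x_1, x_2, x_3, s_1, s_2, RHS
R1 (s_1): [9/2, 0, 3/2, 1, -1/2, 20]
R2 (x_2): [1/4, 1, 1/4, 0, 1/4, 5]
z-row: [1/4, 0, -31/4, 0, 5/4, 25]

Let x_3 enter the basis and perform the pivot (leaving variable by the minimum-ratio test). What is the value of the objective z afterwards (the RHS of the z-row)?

Ratio test on column x_3 — row 1: 20/(3/2) = 40/3; row 2: 5/(1/4) = 20. Minimum is 40/3 at row 1 (s_1 leaves); pivot element 3/2.
Pivot on row 1; the z-row RHS becomes 25 − (-31/4)·(40/3) = 385/3.

385/3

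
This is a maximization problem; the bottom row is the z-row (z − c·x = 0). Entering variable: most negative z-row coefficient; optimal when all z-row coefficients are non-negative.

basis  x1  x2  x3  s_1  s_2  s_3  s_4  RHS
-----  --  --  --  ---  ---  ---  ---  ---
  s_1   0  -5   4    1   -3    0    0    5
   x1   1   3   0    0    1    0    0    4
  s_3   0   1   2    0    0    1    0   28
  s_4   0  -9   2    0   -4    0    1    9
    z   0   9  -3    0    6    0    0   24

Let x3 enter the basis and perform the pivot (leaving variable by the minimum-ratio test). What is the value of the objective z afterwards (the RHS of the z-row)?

111/4

Ratio test on column x3 — row 1: 5/4 = 5/4; row 2: entry 0 ≤ 0; row 3: 28/2 = 14; row 4: 9/2 = 9/2. Minimum is 5/4 at row 1 (s_1 leaves); pivot element 4.
Pivot on row 1; the z-row RHS becomes 24 − (-3)·(5/4) = 111/4.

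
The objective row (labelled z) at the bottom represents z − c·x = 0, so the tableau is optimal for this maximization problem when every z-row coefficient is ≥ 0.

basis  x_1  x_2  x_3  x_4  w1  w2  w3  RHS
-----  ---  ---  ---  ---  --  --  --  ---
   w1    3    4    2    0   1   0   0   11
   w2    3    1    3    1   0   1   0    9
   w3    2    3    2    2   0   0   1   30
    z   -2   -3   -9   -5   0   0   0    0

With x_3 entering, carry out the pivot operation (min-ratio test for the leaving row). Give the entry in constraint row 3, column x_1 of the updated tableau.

0

Ratio test on column x_3 — row 1: 11/2 = 11/2; row 2: 9/3 = 3; row 3: 30/2 = 15. Minimum is 3 at row 2 (w2 leaves); pivot element 3.
Divide row 2 by 3; eliminate column x_3 from the other rows.
Row 3 update in column x_1: 2 − 2·1 = 0.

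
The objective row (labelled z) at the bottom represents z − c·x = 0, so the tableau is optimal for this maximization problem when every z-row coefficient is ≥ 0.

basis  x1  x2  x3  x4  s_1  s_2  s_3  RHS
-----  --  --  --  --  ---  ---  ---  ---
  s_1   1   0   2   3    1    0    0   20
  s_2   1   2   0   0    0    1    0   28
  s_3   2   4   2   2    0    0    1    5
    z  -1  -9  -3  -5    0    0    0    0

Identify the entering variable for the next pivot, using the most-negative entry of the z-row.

x2

Negative z-row entries: x1: -1, x2: -9, x3: -3, x4: -5.
The most negative is -9 in column x2, so x2 enters.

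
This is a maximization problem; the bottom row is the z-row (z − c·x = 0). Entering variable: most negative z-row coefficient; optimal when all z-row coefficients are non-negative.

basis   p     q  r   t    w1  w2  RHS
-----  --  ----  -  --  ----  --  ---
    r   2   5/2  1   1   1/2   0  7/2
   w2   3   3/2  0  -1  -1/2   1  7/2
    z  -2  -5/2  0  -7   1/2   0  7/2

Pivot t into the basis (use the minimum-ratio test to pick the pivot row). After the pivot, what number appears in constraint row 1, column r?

1

Ratio test on column t — row 1: (7/2)/1 = 7/2; row 2: entry -1 ≤ 0. Minimum is 7/2 at row 1 (r leaves); pivot element 1.
Divide row 1 by 1; eliminate column t from the other rows.
In the new row 1, the r entry is the old entry divided by the pivot: 1/1 = 1.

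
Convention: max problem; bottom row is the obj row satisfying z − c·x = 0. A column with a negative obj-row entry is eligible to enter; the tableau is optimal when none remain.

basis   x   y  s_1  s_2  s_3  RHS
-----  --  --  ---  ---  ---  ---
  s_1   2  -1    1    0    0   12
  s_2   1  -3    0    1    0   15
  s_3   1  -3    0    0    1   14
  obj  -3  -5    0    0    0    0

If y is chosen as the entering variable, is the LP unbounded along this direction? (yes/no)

Every constraint-row entry in column y is ≤ 0, so increasing y is unbounded.

yes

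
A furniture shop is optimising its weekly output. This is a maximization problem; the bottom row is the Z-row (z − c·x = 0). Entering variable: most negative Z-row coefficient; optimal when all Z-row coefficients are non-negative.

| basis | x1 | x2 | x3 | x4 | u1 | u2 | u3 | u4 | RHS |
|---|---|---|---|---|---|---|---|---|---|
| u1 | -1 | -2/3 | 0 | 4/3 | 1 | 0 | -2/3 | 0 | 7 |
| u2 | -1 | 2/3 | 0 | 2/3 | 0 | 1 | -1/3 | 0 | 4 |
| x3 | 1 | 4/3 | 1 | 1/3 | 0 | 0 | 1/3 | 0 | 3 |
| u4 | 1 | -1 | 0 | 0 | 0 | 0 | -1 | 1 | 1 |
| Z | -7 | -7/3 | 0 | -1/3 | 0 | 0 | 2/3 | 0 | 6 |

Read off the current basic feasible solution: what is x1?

0

x1 is not in the basis, so in the current basic feasible solution x1 = 0.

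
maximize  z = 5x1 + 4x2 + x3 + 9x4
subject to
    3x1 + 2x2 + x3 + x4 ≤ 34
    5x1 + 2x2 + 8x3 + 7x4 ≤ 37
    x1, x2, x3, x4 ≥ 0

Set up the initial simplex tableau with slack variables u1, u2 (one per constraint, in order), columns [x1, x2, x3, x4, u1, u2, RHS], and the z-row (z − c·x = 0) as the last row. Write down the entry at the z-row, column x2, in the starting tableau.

-4

The z-row carries the negated objective coefficients: the x2 entry is -4.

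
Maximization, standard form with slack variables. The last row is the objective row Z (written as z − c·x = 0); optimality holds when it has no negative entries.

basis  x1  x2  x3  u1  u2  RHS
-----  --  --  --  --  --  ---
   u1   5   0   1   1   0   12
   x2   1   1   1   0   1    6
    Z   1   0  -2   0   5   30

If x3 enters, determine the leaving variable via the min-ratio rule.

x2

Column x3 entries and ratios — u1: 12/1 = 12; x2: 6/1 = 6.
Smallest ratio is 6 in the row of x2, so x2 leaves.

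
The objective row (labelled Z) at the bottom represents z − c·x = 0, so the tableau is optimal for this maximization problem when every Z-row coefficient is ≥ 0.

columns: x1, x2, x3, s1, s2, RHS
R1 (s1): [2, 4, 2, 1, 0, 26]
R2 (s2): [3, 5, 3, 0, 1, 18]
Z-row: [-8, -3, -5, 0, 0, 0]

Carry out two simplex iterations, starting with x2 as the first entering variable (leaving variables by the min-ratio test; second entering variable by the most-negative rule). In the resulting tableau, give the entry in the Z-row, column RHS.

Ratio test on column x2 — row 1: 26/4 = 13/2; row 2: 18/5 = 18/5. Minimum is 18/5 at row 2 (s2 leaves); pivot element 5.
Divide row 2 by 5; eliminate column x2 from the other rows.
Second iteration: most negative Z-row entry is -31/5 in column x1, so x1 enters.
Ratio test on column x1 — row 1: entry -2/5 ≤ 0; row 2: (18/5)/(3/5) = 6. Minimum is 6 at row 2 (x2 leaves); pivot element 3/5.
Divide row 2 by 3/5; eliminate column x1 from the other rows.
After both pivots, the entry at the Z-row, column RHS is 48.

48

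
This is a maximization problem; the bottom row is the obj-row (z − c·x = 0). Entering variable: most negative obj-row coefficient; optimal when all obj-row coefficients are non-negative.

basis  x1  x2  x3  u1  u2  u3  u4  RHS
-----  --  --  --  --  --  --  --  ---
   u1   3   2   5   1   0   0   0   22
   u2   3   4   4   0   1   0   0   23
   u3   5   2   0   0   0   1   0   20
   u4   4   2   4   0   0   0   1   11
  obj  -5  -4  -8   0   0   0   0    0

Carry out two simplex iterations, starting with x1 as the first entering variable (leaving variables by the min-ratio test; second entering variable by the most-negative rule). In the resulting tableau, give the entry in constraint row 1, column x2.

-1/2

Ratio test on column x1 — row 1: 22/3 = 22/3; row 2: 23/3 = 23/3; row 3: 20/5 = 4; row 4: 11/4 = 11/4. Minimum is 11/4 at row 4 (u4 leaves); pivot element 4.
Divide row 4 by 4; eliminate column x1 from the other rows.
Second iteration: most negative obj-row entry is -3 in column x3, so x3 enters.
Ratio test on column x3 — row 1: (55/4)/2 = 55/8; row 2: (59/4)/1 = 59/4; row 3: entry -5 ≤ 0; row 4: (11/4)/1 = 11/4. Minimum is 11/4 at row 4 (x1 leaves); pivot element 1.
Divide row 4 by 1; eliminate column x3 from the other rows.
After both pivots, the entry at constraint row 1, column x2 is -1/2.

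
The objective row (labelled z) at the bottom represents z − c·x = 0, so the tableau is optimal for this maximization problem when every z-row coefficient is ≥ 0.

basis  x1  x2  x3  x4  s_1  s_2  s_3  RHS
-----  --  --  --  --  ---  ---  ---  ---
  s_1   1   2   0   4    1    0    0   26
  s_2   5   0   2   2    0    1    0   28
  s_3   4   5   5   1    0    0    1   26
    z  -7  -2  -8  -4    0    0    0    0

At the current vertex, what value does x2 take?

0

x2 is not in the basis, so in the current basic feasible solution x2 = 0.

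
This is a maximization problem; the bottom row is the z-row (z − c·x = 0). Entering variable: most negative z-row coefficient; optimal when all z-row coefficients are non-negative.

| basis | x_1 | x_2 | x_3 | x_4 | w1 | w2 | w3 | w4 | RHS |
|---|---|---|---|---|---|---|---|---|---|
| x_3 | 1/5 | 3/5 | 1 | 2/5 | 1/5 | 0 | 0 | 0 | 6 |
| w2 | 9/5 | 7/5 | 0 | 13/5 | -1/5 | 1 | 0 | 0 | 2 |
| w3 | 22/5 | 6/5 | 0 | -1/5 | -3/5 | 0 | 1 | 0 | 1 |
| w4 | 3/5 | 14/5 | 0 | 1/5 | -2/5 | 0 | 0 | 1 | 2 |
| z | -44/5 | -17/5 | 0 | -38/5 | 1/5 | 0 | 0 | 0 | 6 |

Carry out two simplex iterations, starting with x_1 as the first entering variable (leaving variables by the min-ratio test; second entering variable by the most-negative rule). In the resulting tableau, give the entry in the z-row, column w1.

Ratio test on column x_1 — row 1: 6/(1/5) = 30; row 2: 2/(9/5) = 10/9; row 3: 1/(22/5) = 5/22; row 4: 2/(3/5) = 10/3. Minimum is 5/22 at row 3 (w3 leaves); pivot element 22/5.
Divide row 3 by 22/5; eliminate column x_1 from the other rows.
Second iteration: most negative z-row entry is -8 in column x_4, so x_4 enters.
Ratio test on column x_4 — row 1: (131/22)/(9/22) = 131/9; row 2: (35/22)/(59/22) = 35/59; row 3: entry -1/22 ≤ 0; row 4: (41/22)/(5/22) = 41/5. Minimum is 35/59 at row 2 (w2 leaves); pivot element 59/22.
Divide row 2 by 59/22; eliminate column x_4 from the other rows.
After both pivots, the entry at the z-row, column w1 is -51/59.

-51/59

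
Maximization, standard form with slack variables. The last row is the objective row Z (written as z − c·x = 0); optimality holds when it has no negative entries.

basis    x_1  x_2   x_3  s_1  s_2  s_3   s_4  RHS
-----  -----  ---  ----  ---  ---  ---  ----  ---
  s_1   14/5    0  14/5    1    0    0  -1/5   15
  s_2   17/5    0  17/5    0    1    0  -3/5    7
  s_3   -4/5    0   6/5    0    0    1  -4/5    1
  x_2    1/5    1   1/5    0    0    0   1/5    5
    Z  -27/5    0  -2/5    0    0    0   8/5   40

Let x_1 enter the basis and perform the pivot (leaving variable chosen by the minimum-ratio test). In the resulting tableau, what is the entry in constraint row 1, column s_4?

Ratio test on column x_1 — row 1: 15/(14/5) = 75/14; row 2: 7/(17/5) = 35/17; row 3: entry -4/5 ≤ 0; row 4: 5/(1/5) = 25. Minimum is 35/17 at row 2 (s_2 leaves); pivot element 17/5.
Divide row 2 by 17/5; eliminate column x_1 from the other rows.
Row 1 update in column s_4: -1/5 − (14/5)·(-3/17) = 5/17.

5/17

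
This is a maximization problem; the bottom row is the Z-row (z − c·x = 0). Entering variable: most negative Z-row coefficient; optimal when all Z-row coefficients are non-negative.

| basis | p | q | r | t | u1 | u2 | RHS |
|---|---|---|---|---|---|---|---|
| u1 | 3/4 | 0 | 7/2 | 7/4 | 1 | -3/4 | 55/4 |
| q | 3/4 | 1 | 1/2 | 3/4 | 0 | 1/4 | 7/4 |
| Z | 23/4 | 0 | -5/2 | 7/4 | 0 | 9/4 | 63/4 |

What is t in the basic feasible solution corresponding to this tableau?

0

t is not in the basis, so in the current basic feasible solution t = 0.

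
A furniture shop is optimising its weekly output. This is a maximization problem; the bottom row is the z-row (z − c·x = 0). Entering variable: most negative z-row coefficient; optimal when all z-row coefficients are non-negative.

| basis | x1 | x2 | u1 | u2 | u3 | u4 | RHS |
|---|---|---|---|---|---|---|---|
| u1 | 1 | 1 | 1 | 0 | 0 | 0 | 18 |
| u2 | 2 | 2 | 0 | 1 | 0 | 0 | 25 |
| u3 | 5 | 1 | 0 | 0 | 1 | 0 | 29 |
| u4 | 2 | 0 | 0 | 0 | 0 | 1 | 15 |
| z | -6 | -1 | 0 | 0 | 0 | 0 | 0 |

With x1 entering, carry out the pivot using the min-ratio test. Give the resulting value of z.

Ratio test on column x1 — row 1: 18/1 = 18; row 2: 25/2 = 25/2; row 3: 29/5 = 29/5; row 4: 15/2 = 15/2. Minimum is 29/5 at row 3 (u3 leaves); pivot element 5.
Pivot on row 3; the z-row RHS becomes 0 − (-6)·(29/5) = 174/5.

174/5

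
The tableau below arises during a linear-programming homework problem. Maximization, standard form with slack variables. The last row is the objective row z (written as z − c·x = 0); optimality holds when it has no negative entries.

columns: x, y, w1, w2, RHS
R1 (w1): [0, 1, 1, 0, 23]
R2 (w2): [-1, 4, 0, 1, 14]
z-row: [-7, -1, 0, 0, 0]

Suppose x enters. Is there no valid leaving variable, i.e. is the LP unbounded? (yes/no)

Every constraint-row entry in column x is ≤ 0, so increasing x is unbounded.

yes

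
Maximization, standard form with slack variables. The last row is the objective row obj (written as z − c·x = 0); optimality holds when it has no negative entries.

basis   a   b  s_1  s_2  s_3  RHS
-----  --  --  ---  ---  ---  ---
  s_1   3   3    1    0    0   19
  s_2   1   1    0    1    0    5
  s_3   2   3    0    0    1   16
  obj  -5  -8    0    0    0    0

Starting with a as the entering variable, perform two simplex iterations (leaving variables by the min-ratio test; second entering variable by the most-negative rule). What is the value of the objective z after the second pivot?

Ratio test on column a — row 1: 19/3 = 19/3; row 2: 5/1 = 5; row 3: 16/2 = 8. Minimum is 5 at row 2 (s_2 leaves); pivot element 1.
Pivot on row 2; the obj-row RHS becomes 0 − (-5)·5 = 25.
Next entering variable (most negative obj-row entry -3): b.
Ratio test on column b — row 1: entry 0 ≤ 0; row 2: 5/1 = 5; row 3: 6/1 = 6. Minimum is 5 at row 2 (a leaves); pivot element 1.
After the second pivot the obj-row RHS is 25 − (-3)·5 = 40.

40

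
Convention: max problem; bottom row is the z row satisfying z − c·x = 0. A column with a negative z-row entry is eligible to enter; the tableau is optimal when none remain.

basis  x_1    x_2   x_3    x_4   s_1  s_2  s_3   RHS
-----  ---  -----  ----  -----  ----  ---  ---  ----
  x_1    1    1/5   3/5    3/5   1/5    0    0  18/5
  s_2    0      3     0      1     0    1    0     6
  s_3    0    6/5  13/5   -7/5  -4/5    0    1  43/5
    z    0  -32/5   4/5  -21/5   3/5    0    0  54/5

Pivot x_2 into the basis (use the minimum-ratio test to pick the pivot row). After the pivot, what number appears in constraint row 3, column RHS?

Ratio test on column x_2 — row 1: (18/5)/(1/5) = 18; row 2: 6/3 = 2; row 3: (43/5)/(6/5) = 43/6. Minimum is 2 at row 2 (s_2 leaves); pivot element 3.
Divide row 2 by 3; eliminate column x_2 from the other rows.
Row 3 update in column RHS: 43/5 − (6/5)·2 = 31/5.

31/5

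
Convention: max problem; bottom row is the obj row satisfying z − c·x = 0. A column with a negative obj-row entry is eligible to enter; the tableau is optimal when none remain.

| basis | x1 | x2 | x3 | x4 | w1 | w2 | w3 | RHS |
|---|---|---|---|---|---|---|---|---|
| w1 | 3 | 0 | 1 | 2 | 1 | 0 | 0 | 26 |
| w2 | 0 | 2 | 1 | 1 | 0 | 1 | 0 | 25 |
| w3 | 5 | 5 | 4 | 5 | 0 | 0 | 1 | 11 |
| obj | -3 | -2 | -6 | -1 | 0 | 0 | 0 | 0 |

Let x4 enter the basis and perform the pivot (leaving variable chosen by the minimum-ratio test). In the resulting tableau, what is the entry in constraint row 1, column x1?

1

Ratio test on column x4 — row 1: 26/2 = 13; row 2: 25/1 = 25; row 3: 11/5 = 11/5. Minimum is 11/5 at row 3 (w3 leaves); pivot element 5.
Divide row 3 by 5; eliminate column x4 from the other rows.
Row 1 update in column x1: 3 − 2·1 = 1.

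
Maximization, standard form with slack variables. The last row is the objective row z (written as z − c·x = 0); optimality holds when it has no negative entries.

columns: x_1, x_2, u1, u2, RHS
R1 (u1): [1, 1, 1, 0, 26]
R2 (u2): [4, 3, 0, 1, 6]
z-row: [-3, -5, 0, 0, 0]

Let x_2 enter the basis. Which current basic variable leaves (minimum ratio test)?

u2

Column x_2 entries and ratios — u1: 26/1 = 26; u2: 6/3 = 2.
Smallest ratio is 2 in the row of u2, so u2 leaves.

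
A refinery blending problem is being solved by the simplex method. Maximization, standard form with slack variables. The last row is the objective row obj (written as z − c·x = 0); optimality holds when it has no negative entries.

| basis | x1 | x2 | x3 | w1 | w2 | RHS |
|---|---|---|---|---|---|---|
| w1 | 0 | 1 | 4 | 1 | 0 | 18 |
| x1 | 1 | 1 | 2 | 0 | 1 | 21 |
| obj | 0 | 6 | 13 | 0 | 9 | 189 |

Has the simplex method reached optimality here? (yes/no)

Every obj-row coefficient is ≥ 0, so the tableau is optimal.

yes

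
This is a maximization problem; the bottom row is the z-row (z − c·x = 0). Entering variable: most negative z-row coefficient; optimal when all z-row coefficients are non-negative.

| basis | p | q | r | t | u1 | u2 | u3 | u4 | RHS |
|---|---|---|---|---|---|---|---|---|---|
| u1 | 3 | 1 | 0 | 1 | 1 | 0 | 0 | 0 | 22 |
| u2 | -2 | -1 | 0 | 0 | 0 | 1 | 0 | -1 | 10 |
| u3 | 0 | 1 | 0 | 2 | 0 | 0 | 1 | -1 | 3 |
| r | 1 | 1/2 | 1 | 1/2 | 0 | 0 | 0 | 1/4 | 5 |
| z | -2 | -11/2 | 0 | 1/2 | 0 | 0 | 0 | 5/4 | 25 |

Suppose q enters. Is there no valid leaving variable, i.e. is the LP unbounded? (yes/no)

Column q has positive entries in row(s) 1, 3, 4, so the ratio test bounds it — not unbounded.

no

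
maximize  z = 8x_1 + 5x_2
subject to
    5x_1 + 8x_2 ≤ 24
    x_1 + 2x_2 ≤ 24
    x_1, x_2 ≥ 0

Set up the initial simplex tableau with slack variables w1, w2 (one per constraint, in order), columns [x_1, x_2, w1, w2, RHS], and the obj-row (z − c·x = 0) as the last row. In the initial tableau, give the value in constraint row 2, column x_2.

2

Constraint 2 has coefficient 2 on x_2.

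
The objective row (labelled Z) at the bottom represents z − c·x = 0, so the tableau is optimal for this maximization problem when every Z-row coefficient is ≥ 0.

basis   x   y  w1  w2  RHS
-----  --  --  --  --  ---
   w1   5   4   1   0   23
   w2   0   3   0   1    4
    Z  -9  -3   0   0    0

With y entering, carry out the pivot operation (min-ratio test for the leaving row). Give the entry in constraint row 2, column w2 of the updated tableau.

1/3

Ratio test on column y — row 1: 23/4 = 23/4; row 2: 4/3 = 4/3. Minimum is 4/3 at row 2 (w2 leaves); pivot element 3.
Divide row 2 by 3; eliminate column y from the other rows.
In the new row 2, the w2 entry is the old entry divided by the pivot: 1/3 = 1/3.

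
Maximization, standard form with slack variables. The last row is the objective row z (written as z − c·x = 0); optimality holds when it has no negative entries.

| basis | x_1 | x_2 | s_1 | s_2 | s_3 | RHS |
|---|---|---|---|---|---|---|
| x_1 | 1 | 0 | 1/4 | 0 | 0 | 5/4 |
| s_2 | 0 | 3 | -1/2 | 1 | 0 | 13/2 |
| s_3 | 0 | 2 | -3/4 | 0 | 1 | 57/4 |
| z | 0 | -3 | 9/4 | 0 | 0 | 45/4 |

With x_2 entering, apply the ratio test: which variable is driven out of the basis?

s_2

Column x_2 entries and ratios — x_1: 0 ≤ 0, skip; s_2: (13/2)/3 = 13/6; s_3: (57/4)/2 = 57/8.
Smallest ratio is 13/6 in the row of s_2, so s_2 leaves.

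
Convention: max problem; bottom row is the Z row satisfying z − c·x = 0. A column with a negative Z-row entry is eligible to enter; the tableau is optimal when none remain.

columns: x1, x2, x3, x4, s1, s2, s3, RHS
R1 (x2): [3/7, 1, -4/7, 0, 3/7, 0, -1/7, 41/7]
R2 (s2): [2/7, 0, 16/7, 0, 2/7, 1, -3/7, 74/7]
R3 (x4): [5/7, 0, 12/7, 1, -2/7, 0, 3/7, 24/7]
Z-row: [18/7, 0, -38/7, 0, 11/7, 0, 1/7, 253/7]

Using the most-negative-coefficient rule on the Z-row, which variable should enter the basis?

Negative Z-row entries: x3: -38/7.
The most negative is -38/7 in column x3, so x3 enters.

x3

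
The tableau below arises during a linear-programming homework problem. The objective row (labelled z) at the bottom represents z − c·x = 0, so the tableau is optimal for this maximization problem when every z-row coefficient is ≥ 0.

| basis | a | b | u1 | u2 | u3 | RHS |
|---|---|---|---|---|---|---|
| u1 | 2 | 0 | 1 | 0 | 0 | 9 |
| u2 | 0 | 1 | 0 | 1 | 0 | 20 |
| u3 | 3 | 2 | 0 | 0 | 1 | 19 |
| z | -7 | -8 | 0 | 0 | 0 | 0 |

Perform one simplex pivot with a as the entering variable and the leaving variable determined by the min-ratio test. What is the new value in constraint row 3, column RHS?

Ratio test on column a — row 1: 9/2 = 9/2; row 2: entry 0 ≤ 0; row 3: 19/3 = 19/3. Minimum is 9/2 at row 1 (u1 leaves); pivot element 2.
Divide row 1 by 2; eliminate column a from the other rows.
Row 3 update in column RHS: 19 − 3·(9/2) = 11/2.

11/2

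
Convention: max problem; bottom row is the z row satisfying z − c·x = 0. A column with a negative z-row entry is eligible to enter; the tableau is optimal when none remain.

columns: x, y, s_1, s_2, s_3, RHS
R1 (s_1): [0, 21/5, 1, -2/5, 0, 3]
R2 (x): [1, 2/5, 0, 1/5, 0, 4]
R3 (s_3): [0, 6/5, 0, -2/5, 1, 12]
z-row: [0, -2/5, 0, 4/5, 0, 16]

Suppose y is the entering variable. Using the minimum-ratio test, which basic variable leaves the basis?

s_1

Column y entries and ratios — s_1: 3/(21/5) = 5/7; x: 4/(2/5) = 10; s_3: 12/(6/5) = 10.
Smallest ratio is 5/7 in the row of s_1, so s_1 leaves.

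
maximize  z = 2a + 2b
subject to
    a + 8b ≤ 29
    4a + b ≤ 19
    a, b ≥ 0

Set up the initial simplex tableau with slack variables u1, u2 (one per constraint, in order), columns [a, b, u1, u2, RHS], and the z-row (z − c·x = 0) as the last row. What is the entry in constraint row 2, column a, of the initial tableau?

4

Constraint 2 has coefficient 4 on a.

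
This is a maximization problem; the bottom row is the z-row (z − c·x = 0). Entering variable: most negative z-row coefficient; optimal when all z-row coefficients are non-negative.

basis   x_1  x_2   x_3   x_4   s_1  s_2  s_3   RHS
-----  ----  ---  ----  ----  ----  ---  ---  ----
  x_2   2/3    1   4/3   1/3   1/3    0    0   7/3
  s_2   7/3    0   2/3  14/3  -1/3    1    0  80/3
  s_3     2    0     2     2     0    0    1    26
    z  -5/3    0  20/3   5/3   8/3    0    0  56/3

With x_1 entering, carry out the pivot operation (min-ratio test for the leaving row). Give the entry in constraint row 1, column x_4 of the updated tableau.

Ratio test on column x_1 — row 1: (7/3)/(2/3) = 7/2; row 2: (80/3)/(7/3) = 80/7; row 3: 26/2 = 13. Minimum is 7/2 at row 1 (x_2 leaves); pivot element 2/3.
Divide row 1 by 2/3; eliminate column x_1 from the other rows.
In the new row 1, the x_4 entry is the old entry divided by the pivot: (1/3)/(2/3) = 1/2.

1/2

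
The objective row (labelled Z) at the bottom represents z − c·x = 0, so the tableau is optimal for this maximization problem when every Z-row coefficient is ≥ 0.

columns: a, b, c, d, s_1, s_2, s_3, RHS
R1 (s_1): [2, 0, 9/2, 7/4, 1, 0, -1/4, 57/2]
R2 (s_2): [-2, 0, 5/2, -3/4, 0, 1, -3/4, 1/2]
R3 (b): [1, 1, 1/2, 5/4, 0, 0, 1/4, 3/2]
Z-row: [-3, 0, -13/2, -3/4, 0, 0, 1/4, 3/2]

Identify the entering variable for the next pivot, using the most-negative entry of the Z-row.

c

Negative Z-row entries: a: -3, c: -13/2, d: -3/4.
The most negative is -13/2 in column c, so c enters.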